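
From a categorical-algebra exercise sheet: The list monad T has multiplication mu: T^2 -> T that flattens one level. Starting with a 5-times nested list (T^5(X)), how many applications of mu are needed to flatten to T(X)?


Each application of mu: T^2 -> T removes one layer of nesting.
Starting at depth 5 (i.e., T^5(X)), we need to reach T(X).
Number of mu applications = 5 - 1 = 4

4


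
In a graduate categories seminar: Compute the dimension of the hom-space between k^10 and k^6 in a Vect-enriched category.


In Vect-enriched categories, Hom(k^n, k^m) is the space of m x n matrices.
dim(Hom(k^10, k^6)) = 6 * 10 = 60

60


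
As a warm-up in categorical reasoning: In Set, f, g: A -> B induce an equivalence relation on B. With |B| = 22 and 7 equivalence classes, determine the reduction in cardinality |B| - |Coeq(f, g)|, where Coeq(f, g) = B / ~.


The coequalizer Coeq(f, g) = B / ~ has one element per equivalence class.
|B| = 22, |Coeq(f, g)| = 7.
|B| - |Coeq(f, g)| = 22 - 7 = 15.

15


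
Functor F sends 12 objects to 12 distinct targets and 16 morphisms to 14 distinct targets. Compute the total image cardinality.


The image of F consists of distinct objects and distinct morphisms.
|Im(F)| on objects = 12
|Im(F)| on morphisms = 14
Total image cardinality = 12 + 14 = 26

26


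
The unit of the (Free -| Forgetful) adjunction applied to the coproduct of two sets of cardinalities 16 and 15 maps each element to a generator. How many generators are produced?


The unit eta_X: X -> U(F(X)) of the Free-Forgetful adjunction
maps each element of X to a generator of F(X). For X = S + T (disjoint
union in Set), |S + T| = |S| + |T|.
Total mappings = 16 + 15 = 31.

31


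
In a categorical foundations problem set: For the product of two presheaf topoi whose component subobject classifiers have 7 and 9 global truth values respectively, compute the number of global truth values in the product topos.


In a product of presheaf topoi E_1 x E_2, the subobject classifier
is Omega = Omega_1 x Omega_2 (componentwise), so
|Omega(top)| = |Omega_1(top_1)| * |Omega_2(top_2)|.
= 7 * 9 = 63.

63


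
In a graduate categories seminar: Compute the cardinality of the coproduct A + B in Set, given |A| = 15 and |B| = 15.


In Set, the coproduct A + B is the disjoint union.
|A + B| = |A| + |B| = 15 + 15 = 30

30


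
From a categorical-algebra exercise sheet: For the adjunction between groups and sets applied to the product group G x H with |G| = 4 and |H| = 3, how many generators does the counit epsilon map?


The counit epsilon_K: F(U(K)) -> K of the Free-Forgetful adjunction
maps |K| generators of F(U(K)) into K. For K = G x H (the product group),
|G x H| = |G| * |H|.
Total generators mapped = 4 * 3 = 12.

12


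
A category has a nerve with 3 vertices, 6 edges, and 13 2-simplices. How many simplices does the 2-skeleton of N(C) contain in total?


The 2-skeleton of the nerve N(C) consists of simplices in dimensions 0, 1, 2:
  |N(C)_0| = 3 (objects)
  |N(C)_1| = 6 (morphisms)
  |N(C)_2| = 13 (composable pairs)
Total = 3 + 6 + 13 = 22

22


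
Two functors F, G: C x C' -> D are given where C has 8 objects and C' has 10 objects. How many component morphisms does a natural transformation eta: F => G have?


A natural transformation eta: F => G assigns one component morphism per
object of the domain category.
The domain is the product category C x C', so
|Ob(C x C')| = |Ob(C)| * |Ob(C')| = 8 * 10 = 80.
Therefore eta has 80 component morphisms.

80


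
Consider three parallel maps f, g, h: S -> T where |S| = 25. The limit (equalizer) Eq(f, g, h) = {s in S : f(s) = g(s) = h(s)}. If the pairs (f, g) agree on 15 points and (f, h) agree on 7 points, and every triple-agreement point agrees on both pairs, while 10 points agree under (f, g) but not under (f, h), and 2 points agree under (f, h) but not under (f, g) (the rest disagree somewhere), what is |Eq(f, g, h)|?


Eq(f, g, h) is the triple-agreement set: points in S where all three
maps take the same value. Using inclusion-exclusion on the pairwise data:
Pair (f, g) agrees on 15 points; pair (f, h) on 7 points.
Points agreeing under (f, g) but not (f, h) = 10; under (f, h) but not (f, g) = 2.
Triple-agreement = agreement-in-(f, g) minus points that agree under (f, g) but not (f, h):
|Eq(f, g, h)| = 15 - 10 = 5
(cross-check via (f, h): 7 - 2 = 5.)

5


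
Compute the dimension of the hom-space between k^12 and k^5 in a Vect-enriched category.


In Vect-enriched categories, Hom(k^n, k^m) is the space of m x n matrices.
dim(Hom(k^12, k^5)) = 5 * 12 = 60

60


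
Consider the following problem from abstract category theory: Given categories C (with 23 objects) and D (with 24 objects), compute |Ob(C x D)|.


The product category C x D has objects that are pairs (c, d).
Number of pairs = |Ob(C)| * |Ob(D)| = 23 * 24 = 552

552


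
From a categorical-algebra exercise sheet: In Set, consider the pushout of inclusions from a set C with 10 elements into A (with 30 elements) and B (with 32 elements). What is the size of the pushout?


The pushout A +_C B identifies the images of C in A and B.
|A +_C B| = |A| + |B| - |C| (for injections).
= 30 + 32 - 10 = 52

52


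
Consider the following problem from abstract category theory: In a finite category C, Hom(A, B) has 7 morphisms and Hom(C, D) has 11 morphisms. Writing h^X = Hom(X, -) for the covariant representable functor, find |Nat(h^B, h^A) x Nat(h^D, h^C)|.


By the Yoneda lemma, Nat(h^B, h^A) is isomorphic to Hom(A, B),
so |Nat(h^B, h^A)| = |Hom(A, B)| and |Nat(h^D, h^C)| = |Hom(C, D)|.
|Hom(A, B)| = 7, |Hom(C, D)| = 11.
|Nat(h^B, h^A) x Nat(h^D, h^C)| = 7 * 11 = 77

77


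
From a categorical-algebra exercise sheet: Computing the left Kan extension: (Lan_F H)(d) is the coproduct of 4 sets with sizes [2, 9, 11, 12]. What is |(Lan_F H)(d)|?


Pointwise, the left Kan extension (Lan_F H)(d) is the colimit, indexed
by the comma category (F downarrow d), of H composed with the
projection (F downarrow d) -> C. Here that colimit is given
as a coproduct (disjoint union) of sets, so its cardinality is the
sum of the sizes of the summands.
Coproduct of sets with sizes: 2 + 9 + 11 + 12
= 34

34


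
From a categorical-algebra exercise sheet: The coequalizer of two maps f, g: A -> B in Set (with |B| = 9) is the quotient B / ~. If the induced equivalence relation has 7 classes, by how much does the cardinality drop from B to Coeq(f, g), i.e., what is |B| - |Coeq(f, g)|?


The coequalizer Coeq(f, g) = B / ~ has one element per equivalence class.
|B| = 9, |Coeq(f, g)| = 7.
|B| - |Coeq(f, g)| = 9 - 7 = 2.

2


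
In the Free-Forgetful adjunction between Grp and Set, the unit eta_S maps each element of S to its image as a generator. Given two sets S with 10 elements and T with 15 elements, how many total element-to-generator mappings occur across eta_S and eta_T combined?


The unit eta_X: X -> U(F(X)) of the Free-Forgetful adjunction
maps each element of X to a generator of F(X). For X = S + T (disjoint
union in Set), |S + T| = |S| + |T|.
Total mappings = 10 + 15 = 25.

25


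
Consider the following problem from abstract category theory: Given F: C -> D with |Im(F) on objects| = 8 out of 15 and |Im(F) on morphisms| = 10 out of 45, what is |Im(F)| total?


The image of F consists of distinct objects and distinct morphisms.
|Im(F)| on objects = 8
|Im(F)| on morphisms = 10
Total image cardinality = 8 + 10 = 18

18


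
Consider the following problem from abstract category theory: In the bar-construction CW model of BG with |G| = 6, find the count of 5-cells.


In the bar-construction CW model of BG, the n-cells are indexed by
n-tuples [g_1|...|g_n] of non-identity elements of G (degenerate
simplices with some g_i = e do not contribute cells), so there are
(|G| - 1)^n n-cells.
For dim = 5 with |G| = 6:
cells = (6 - 1)^5 = 5^5 = 3125

3125


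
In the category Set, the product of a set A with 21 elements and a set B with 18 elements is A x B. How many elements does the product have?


In Set, the product A x B is the Cartesian product.
By the universal property, |A x B| = |A| * |B|.
|A x B| = 21 * 18 = 378

378


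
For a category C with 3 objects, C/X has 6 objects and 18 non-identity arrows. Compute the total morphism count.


In the slice category C/X, objects are morphisms to X.
Identity morphisms: 6 (one per object of C/X).
Non-identity morphisms: 18.
Total = 6 + 18 = 24

24


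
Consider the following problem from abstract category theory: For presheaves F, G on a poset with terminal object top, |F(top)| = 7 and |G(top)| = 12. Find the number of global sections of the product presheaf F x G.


Global sections of a presheaf on a poset with terminal top satisfy
Gamma(H) ~ H(top). Presheaves admit pointwise products, so
(F x G)(top) = F(top) x G(top) (Cartesian product).
|Gamma(F x G)| = |F(top)| * |G(top)| = 7 * 12 = 84.

84


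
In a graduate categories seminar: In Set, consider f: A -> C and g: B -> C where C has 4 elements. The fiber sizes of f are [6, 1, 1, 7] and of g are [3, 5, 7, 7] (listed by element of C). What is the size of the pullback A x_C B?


The pullback A x_C B consists of pairs (a, b) with f(a) = g(b).
For each element c in C, the fiber product has |f^-1(c)| * |g^-1(c)| elements.
Summing over C: 6 * 3 + 1 * 5 + 1 * 7 + 7 * 7
= 18 + 5 + 7 + 49 = 79

79


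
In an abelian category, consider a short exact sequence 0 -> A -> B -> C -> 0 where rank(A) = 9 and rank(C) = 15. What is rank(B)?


For a short exact sequence 0 -> A -> B -> C -> 0,
rank is additive: rank(B) = rank(A) + rank(C).
rank(B) = 9 + 15 = 24

24


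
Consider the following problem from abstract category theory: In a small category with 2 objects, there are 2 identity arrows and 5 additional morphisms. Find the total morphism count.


Each object has an identity morphism, giving 2 identities.
Adding the 5 non-identity morphisms:
Total = 2 + 5 = 7

7


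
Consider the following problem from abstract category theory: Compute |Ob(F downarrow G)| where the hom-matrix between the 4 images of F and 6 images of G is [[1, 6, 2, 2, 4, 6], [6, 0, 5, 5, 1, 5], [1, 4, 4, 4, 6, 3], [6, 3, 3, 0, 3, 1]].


Objects of (F downarrow G) are triples (a, b, h: F(a)->G(b)).
The count equals the sum of all entries in the hom-matrix.
sum(row 0) = 21
sum(row 1) = 22
sum(row 2) = 22
sum(row 3) = 16
Grand total = 81

81


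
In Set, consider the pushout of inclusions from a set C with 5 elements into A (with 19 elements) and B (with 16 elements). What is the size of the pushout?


The pushout A +_C B identifies the images of C in A and B.
|A +_C B| = |A| + |B| - |C| (for injections).
= 19 + 16 - 5 = 30

30


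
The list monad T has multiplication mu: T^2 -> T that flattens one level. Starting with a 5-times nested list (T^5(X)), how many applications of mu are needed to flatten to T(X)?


Each application of mu: T^2 -> T removes one layer of nesting.
Starting at depth 5 (i.e., T^5(X)), we need to reach T(X).
Number of mu applications = 5 - 1 = 4

4


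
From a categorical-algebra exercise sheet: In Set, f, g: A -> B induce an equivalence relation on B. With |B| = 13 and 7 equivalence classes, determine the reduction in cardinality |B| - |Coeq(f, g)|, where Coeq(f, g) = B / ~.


The coequalizer Coeq(f, g) = B / ~ has one element per equivalence class.
|B| = 13, |Coeq(f, g)| = 7.
|B| - |Coeq(f, g)| = 13 - 7 = 6.

6


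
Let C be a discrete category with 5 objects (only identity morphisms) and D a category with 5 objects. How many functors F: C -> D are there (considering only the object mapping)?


A functor from a discrete category C to D is determined by
where each object maps. Each of the 5 objects of C can map
to any of the 5 objects of D independently.
Number of functors = 5^5 = 3125

3125


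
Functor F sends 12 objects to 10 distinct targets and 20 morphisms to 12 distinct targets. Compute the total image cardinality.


The image of F consists of distinct objects and distinct morphisms.
|Im(F)| on objects = 10
|Im(F)| on morphisms = 12
Total image cardinality = 10 + 12 = 22

22


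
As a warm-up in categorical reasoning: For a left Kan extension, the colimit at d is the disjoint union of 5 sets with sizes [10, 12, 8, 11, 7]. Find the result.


Pointwise, the left Kan extension (Lan_F H)(d) is the colimit, indexed
by the comma category (F downarrow d), of H composed with the
projection (F downarrow d) -> C. Here that colimit is given
as a coproduct (disjoint union) of sets, so its cardinality is the
sum of the sizes of the summands.
Coproduct of sets with sizes: 10 + 12 + 8 + 11 + 7
= 48

48


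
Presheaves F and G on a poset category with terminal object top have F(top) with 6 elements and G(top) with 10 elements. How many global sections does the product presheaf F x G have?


Global sections of a presheaf on a poset with terminal top satisfy
Gamma(H) ~ H(top). Presheaves admit pointwise products, so
(F x G)(top) = F(top) x G(top) (Cartesian product).
|Gamma(F x G)| = |F(top)| * |G(top)| = 6 * 10 = 60.

60


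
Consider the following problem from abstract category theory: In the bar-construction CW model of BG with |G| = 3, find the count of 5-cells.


In the bar-construction CW model of BG, the n-cells are indexed by
n-tuples [g_1|...|g_n] of non-identity elements of G (degenerate
simplices with some g_i = e do not contribute cells), so there are
(|G| - 1)^n n-cells.
For dim = 5 with |G| = 3:
cells = (3 - 1)^5 = 2^5 = 32

32


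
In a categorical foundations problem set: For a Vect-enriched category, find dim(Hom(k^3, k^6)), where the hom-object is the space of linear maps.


In Vect-enriched categories, Hom(k^n, k^m) is the space of m x n matrices.
dim(Hom(k^3, k^6)) = 6 * 3 = 18

18


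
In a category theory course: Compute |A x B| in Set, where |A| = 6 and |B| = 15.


In Set, the product A x B is the Cartesian product.
By the universal property, |A x B| = |A| * |B|.
|A x B| = 6 * 15 = 90

90


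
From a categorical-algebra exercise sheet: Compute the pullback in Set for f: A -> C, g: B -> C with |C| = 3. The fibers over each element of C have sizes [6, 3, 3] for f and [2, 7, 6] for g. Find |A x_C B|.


The pullback A x_C B consists of pairs (a, b) with f(a) = g(b).
For each element c in C, the fiber product has |f^-1(c)| * |g^-1(c)| elements.
Summing over C: 6 * 2 + 3 * 7 + 3 * 6
= 12 + 21 + 18 = 51

51


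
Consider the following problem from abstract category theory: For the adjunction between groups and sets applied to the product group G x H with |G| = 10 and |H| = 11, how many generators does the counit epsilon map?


The counit epsilon_K: F(U(K)) -> K of the Free-Forgetful adjunction
maps |K| generators of F(U(K)) into K. For K = G x H (the product group),
|G x H| = |G| * |H|.
Total generators mapped = 10 * 11 = 110.

110


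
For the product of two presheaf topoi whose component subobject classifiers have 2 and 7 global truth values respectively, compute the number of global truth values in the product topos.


In a product of presheaf topoi E_1 x E_2, the subobject classifier
is Omega = Omega_1 x Omega_2 (componentwise), so
|Omega(top)| = |Omega_1(top_1)| * |Omega_2(top_2)|.
= 2 * 7 = 14.

14


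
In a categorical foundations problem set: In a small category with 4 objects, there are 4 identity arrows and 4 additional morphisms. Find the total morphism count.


Each object has an identity morphism, giving 4 identities.
Adding the 4 non-identity morphisms:
Total = 4 + 4 = 8

8


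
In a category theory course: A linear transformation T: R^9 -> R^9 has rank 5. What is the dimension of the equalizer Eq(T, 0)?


The equalizer of f and the zero map is ker(f).
By the rank-nullity theorem: dim(ker(f)) = dim(domain) - rank(f).
dim(ker(f)) = 9 - 5 = 4

4


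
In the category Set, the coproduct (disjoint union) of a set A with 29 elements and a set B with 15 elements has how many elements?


In Set, the coproduct A + B is the disjoint union.
|A + B| = |A| + |B| = 29 + 15 = 44

44


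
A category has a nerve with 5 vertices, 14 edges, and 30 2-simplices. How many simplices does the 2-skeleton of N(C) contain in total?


The 2-skeleton of the nerve N(C) consists of simplices in dimensions 0, 1, 2:
  |N(C)_0| = 5 (objects)
  |N(C)_1| = 14 (morphisms)
  |N(C)_2| = 30 (composable pairs)
Total = 5 + 14 + 30 = 49

49


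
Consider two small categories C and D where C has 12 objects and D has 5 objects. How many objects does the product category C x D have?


The product category C x D has objects that are pairs (c, d).
Number of pairs = |Ob(C)| * |Ob(D)| = 12 * 5 = 60

60


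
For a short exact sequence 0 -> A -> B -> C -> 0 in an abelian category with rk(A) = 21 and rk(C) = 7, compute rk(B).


For a short exact sequence 0 -> A -> B -> C -> 0,
rank is additive: rank(B) = rank(A) + rank(C).
rank(B) = 21 + 7 = 28

28


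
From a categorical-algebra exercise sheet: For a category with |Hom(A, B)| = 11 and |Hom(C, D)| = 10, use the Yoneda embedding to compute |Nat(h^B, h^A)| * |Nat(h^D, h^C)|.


By the Yoneda lemma, Nat(h^B, h^A) is isomorphic to Hom(A, B),
so |Nat(h^B, h^A)| = |Hom(A, B)| and |Nat(h^D, h^C)| = |Hom(C, D)|.
|Hom(A, B)| = 11, |Hom(C, D)| = 10.
|Nat(h^B, h^A) x Nat(h^D, h^C)| = 11 * 10 = 110

110


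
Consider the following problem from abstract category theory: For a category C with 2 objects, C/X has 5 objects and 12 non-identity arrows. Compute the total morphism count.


In the slice category C/X, objects are morphisms to X.
Identity morphisms: 5 (one per object of C/X).
Non-identity morphisms: 12.
Total = 5 + 12 = 17

17


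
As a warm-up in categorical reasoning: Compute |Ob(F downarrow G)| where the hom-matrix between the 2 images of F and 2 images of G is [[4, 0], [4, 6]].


Objects of (F downarrow G) are triples (a, b, h: F(a)->G(b)).
The count equals the sum of all entries in the hom-matrix.
sum(row 0) = 4
sum(row 1) = 10
Grand total = 14

14


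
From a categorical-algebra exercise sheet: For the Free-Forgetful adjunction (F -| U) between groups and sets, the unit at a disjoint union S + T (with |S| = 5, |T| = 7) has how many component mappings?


The unit eta_X: X -> U(F(X)) of the Free-Forgetful adjunction
maps each element of X to a generator of F(X). For X = S + T (disjoint
union in Set), |S + T| = |S| + |T|.
Total mappings = 5 + 7 = 12.

12


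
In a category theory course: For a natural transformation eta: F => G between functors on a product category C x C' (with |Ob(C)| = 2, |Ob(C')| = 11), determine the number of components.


A natural transformation eta: F => G assigns one component morphism per
object of the domain category.
The domain is the product category C x C', so
|Ob(C x C')| = |Ob(C)| * |Ob(C')| = 2 * 11 = 22.
Therefore eta has 22 component morphisms.

22


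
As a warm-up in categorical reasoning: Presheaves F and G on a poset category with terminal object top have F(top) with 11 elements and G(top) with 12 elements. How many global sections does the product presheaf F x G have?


Global sections of a presheaf on a poset with terminal top satisfy
Gamma(H) ~ H(top). Presheaves admit pointwise products, so
(F x G)(top) = F(top) x G(top) (Cartesian product).
|Gamma(F x G)| = |F(top)| * |G(top)| = 11 * 12 = 132.

132


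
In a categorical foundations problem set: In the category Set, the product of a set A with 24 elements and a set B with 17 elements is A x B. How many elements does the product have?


In Set, the product A x B is the Cartesian product.
By the universal property, |A x B| = |A| * |B|.
|A x B| = 24 * 17 = 408

408


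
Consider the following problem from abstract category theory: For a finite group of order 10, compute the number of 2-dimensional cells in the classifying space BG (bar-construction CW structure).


In the bar-construction CW model of BG, the n-cells are indexed by
n-tuples [g_1|...|g_n] of non-identity elements of G (degenerate
simplices with some g_i = e do not contribute cells), so there are
(|G| - 1)^n n-cells.
For dim = 2 with |G| = 10:
cells = (10 - 1)^2 = 9^2 = 81

81


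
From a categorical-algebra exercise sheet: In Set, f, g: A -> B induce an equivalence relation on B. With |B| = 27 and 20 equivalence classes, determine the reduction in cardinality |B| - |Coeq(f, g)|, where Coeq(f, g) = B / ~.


The coequalizer Coeq(f, g) = B / ~ has one element per equivalence class.
|B| = 27, |Coeq(f, g)| = 20.
|B| - |Coeq(f, g)| = 27 - 20 = 7.

7


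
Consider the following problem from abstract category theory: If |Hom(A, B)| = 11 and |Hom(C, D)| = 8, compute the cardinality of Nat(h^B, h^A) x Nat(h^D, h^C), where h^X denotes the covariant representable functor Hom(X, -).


By the Yoneda lemma, Nat(h^B, h^A) is isomorphic to Hom(A, B),
so |Nat(h^B, h^A)| = |Hom(A, B)| and |Nat(h^D, h^C)| = |Hom(C, D)|.
|Hom(A, B)| = 11, |Hom(C, D)| = 8.
|Nat(h^B, h^A) x Nat(h^D, h^C)| = 11 * 8 = 88

88


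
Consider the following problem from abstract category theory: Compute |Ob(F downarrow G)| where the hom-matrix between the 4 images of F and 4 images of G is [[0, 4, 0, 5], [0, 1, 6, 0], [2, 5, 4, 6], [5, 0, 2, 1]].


Objects of (F downarrow G) are triples (a, b, h: F(a)->G(b)).
The count equals the sum of all entries in the hom-matrix.
sum(row 0) = 9
sum(row 1) = 7
sum(row 2) = 17
sum(row 3) = 8
Grand total = 41

41


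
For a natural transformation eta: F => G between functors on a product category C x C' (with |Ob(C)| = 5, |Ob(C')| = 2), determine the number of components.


A natural transformation eta: F => G assigns one component morphism per
object of the domain category.
The domain is the product category C x C', so
|Ob(C x C')| = |Ob(C)| * |Ob(C')| = 5 * 2 = 10.
Therefore eta has 10 component morphisms.

10


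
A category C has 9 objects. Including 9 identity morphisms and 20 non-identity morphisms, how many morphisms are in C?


Each object has an identity morphism, giving 9 identities.
Adding the 20 non-identity morphisms:
Total = 9 + 20 = 29

29


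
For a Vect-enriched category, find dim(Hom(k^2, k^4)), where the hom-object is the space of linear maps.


In Vect-enriched categories, Hom(k^n, k^m) is the space of m x n matrices.
dim(Hom(k^2, k^4)) = 4 * 2 = 8

8


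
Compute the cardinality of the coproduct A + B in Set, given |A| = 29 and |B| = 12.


In Set, the coproduct A + B is the disjoint union.
|A + B| = |A| + |B| = 29 + 12 = 41

41


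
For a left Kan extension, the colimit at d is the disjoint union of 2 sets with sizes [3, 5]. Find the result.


Pointwise, the left Kan extension (Lan_F H)(d) is the colimit, indexed
by the comma category (F downarrow d), of H composed with the
projection (F downarrow d) -> C. Here that colimit is given
as a coproduct (disjoint union) of sets, so its cardinality is the
sum of the sizes of the summands.
Coproduct of sets with sizes: 3 + 5
= 8

8


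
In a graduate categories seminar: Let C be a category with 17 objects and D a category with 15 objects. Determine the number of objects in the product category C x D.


The product category C x D has objects that are pairs (c, d).
Number of pairs = |Ob(C)| * |Ob(D)| = 17 * 15 = 255

255


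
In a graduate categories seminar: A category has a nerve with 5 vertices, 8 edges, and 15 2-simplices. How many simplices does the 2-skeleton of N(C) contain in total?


The 2-skeleton of the nerve N(C) consists of simplices in dimensions 0, 1, 2:
  |N(C)_0| = 5 (objects)
  |N(C)_1| = 8 (morphisms)
  |N(C)_2| = 15 (composable pairs)
Total = 5 + 8 + 15 = 28

28


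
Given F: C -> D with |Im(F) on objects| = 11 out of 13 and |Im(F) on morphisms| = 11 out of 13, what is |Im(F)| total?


The image of F consists of distinct objects and distinct morphisms.
|Im(F)| on objects = 11
|Im(F)| on morphisms = 11
Total image cardinality = 11 + 11 = 22

22


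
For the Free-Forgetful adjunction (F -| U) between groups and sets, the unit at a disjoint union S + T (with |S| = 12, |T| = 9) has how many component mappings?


The unit eta_X: X -> U(F(X)) of the Free-Forgetful adjunction
maps each element of X to a generator of F(X). For X = S + T (disjoint
union in Set), |S + T| = |S| + |T|.
Total mappings = 12 + 9 = 21.

21


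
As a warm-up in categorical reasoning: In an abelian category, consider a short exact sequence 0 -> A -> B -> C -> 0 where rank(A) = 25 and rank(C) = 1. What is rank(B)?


For a short exact sequence 0 -> A -> B -> C -> 0,
rank is additive: rank(B) = rank(A) + rank(C).
rank(B) = 25 + 1 = 26

26


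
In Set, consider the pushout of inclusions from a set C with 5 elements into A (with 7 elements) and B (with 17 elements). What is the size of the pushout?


The pushout A +_C B identifies the images of C in A and B.
|A +_C B| = |A| + |B| - |C| (for injections).
= 7 + 17 - 5 = 19

19


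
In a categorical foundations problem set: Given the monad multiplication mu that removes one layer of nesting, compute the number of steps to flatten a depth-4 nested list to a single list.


Each application of mu: T^2 -> T removes one layer of nesting.
Starting at depth 4 (i.e., T^4(X)), we need to reach T(X).
Number of mu applications = 4 - 1 = 3

3


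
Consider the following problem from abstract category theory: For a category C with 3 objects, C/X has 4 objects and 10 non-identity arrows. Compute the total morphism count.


In the slice category C/X, objects are morphisms to X.
Identity morphisms: 4 (one per object of C/X).
Non-identity morphisms: 10.
Total = 4 + 10 = 14

14


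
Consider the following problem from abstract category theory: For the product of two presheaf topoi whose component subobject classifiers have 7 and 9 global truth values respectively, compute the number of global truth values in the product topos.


In a product of presheaf topoi E_1 x E_2, the subobject classifier
is Omega = Omega_1 x Omega_2 (componentwise), so
|Omega(top)| = |Omega_1(top_1)| * |Omega_2(top_2)|.
= 7 * 9 = 63.

63


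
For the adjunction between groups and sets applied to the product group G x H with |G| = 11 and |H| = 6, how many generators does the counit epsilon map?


The counit epsilon_K: F(U(K)) -> K of the Free-Forgetful adjunction
maps |K| generators of F(U(K)) into K. For K = G x H (the product group),
|G x H| = |G| * |H|.
Total generators mapped = 11 * 6 = 66.

66


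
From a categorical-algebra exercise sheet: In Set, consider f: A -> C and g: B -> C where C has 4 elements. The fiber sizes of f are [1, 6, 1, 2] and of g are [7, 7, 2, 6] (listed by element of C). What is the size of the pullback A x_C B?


The pullback A x_C B consists of pairs (a, b) with f(a) = g(b).
For each element c in C, the fiber product has |f^-1(c)| * |g^-1(c)| elements.
Summing over C: 1 * 7 + 6 * 7 + 1 * 2 + 2 * 6
= 7 + 42 + 2 + 12 = 63

63


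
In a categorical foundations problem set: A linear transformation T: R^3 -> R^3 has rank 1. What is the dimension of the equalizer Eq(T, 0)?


The equalizer of f and the zero map is ker(f).
By the rank-nullity theorem: dim(ker(f)) = dim(domain) - rank(f).
dim(ker(f)) = 3 - 1 = 2

2


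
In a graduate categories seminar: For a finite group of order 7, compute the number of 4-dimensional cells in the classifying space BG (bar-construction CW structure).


In the bar-construction CW model of BG, the n-cells are indexed by
n-tuples [g_1|...|g_n] of non-identity elements of G (degenerate
simplices with some g_i = e do not contribute cells), so there are
(|G| - 1)^n n-cells.
For dim = 4 with |G| = 7:
cells = (7 - 1)^4 = 6^4 = 1296

1296


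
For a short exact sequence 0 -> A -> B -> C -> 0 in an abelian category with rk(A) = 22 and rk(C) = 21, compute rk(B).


For a short exact sequence 0 -> A -> B -> C -> 0,
rank is additive: rank(B) = rank(A) + rank(C).
rank(B) = 22 + 21 = 43

43


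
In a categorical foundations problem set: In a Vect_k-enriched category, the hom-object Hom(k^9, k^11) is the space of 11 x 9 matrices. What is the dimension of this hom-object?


In Vect-enriched categories, Hom(k^n, k^m) is the space of m x n matrices.
dim(Hom(k^9, k^11)) = 11 * 9 = 99

99


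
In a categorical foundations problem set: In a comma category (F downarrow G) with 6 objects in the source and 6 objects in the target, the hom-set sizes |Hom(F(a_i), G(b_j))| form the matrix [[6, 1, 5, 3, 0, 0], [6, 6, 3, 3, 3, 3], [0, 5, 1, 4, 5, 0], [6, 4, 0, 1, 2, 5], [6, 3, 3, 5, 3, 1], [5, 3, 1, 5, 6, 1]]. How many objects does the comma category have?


Objects of (F downarrow G) are triples (a, b, h: F(a)->G(b)).
The count equals the sum of all entries in the hom-matrix.
sum(row 0) = 15
sum(row 1) = 24
sum(row 2) = 15
sum(row 3) = 18
sum(row 4) = 21
sum(row 5) = 21
Grand total = 114

114


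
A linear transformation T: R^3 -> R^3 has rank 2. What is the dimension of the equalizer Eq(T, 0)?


The equalizer of f and the zero map is ker(f).
By the rank-nullity theorem: dim(ker(f)) = dim(domain) - rank(f).
dim(ker(f)) = 3 - 2 = 1

1


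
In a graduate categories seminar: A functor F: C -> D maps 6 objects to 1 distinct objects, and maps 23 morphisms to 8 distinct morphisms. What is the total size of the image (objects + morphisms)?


The image of F consists of distinct objects and distinct morphisms.
|Im(F)| on objects = 1
|Im(F)| on morphisms = 8
Total image cardinality = 1 + 8 = 9

9


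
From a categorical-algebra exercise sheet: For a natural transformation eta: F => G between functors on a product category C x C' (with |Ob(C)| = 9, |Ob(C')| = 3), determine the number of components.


A natural transformation eta: F => G assigns one component morphism per
object of the domain category.
The domain is the product category C x C', so
|Ob(C x C')| = |Ob(C)| * |Ob(C')| = 9 * 3 = 27.
Therefore eta has 27 component morphisms.

27


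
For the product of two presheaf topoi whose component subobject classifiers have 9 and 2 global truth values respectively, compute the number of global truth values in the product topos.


In a product of presheaf topoi E_1 x E_2, the subobject classifier
is Omega = Omega_1 x Omega_2 (componentwise), so
|Omega(top)| = |Omega_1(top_1)| * |Omega_2(top_2)|.
= 9 * 2 = 18.

18


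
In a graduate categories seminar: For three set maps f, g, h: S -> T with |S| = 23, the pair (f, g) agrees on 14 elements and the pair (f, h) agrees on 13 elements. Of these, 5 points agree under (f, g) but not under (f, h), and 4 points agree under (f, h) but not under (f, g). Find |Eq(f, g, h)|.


Eq(f, g, h) is the triple-agreement set: points in S where all three
maps take the same value. Using inclusion-exclusion on the pairwise data:
Pair (f, g) agrees on 14 points; pair (f, h) on 13 points.
Points agreeing under (f, g) but not (f, h) = 5; under (f, h) but not (f, g) = 4.
Triple-agreement = agreement-in-(f, g) minus points that agree under (f, g) but not (f, h):
|Eq(f, g, h)| = 14 - 5 = 9
(cross-check via (f, h): 13 - 4 = 9.)

9


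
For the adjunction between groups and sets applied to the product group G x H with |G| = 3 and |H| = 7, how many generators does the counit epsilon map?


The counit epsilon_K: F(U(K)) -> K of the Free-Forgetful adjunction
maps |K| generators of F(U(K)) into K. For K = G x H (the product group),
|G x H| = |G| * |H|.
Total generators mapped = 3 * 7 = 21.

21


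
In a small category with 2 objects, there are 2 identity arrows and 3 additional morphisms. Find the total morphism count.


Each object has an identity morphism, giving 2 identities.
Adding the 3 non-identity morphisms:
Total = 2 + 3 = 5

5


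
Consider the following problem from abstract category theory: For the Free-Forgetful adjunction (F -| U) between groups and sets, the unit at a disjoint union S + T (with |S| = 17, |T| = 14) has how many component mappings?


The unit eta_X: X -> U(F(X)) of the Free-Forgetful adjunction
maps each element of X to a generator of F(X). For X = S + T (disjoint
union in Set), |S + T| = |S| + |T|.
Total mappings = 17 + 14 = 31.

31


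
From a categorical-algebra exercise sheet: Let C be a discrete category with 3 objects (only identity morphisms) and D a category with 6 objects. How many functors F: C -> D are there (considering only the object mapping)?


A functor from a discrete category C to D is determined by
where each object maps. Each of the 3 objects of C can map
to any of the 6 objects of D independently.
Number of functors = 6^3 = 216

216


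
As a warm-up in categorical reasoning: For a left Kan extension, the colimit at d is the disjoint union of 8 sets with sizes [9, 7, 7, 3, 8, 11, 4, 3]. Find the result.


Pointwise, the left Kan extension (Lan_F H)(d) is the colimit, indexed
by the comma category (F downarrow d), of H composed with the
projection (F downarrow d) -> C. Here that colimit is given
as a coproduct (disjoint union) of sets, so its cardinality is the
sum of the sizes of the summands.
Coproduct of sets with sizes: 9 + 7 + 7 + 3 + 8 + 11 + 4 + 3
= 52

52


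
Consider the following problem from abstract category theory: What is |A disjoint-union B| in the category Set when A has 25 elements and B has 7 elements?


In Set, the coproduct A + B is the disjoint union.
|A + B| = |A| + |B| = 25 + 7 = 32

32


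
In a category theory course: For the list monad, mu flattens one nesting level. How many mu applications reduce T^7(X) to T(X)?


Each application of mu: T^2 -> T removes one layer of nesting.
Starting at depth 7 (i.e., T^7(X)), we need to reach T(X).
Number of mu applications = 7 - 1 = 6

6


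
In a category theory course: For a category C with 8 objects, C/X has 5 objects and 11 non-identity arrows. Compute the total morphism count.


In the slice category C/X, objects are morphisms to X.
Identity morphisms: 5 (one per object of C/X).
Non-identity morphisms: 11.
Total = 5 + 11 = 16

16


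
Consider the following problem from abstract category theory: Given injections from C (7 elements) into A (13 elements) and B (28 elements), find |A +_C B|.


The pushout A +_C B identifies the images of C in A and B.
|A +_C B| = |A| + |B| - |C| (for injections).
= 13 + 28 - 7 = 34

34


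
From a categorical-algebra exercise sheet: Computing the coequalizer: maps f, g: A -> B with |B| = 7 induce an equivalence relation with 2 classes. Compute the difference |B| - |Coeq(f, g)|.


The coequalizer Coeq(f, g) = B / ~ has one element per equivalence class.
|B| = 7, |Coeq(f, g)| = 2.
|B| - |Coeq(f, g)| = 7 - 2 = 5.

5


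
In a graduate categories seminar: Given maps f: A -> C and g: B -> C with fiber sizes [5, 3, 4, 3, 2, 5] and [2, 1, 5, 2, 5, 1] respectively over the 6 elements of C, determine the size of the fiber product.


The pullback A x_C B consists of pairs (a, b) with f(a) = g(b).
For each element c in C, the fiber product has |f^-1(c)| * |g^-1(c)| elements.
Summing over C: 5 * 2 + 3 * 1 + 4 * 5 + 3 * 2 + 2 * 5 + 5 * 1
= 10 + 3 + 20 + 6 + 10 + 5 = 54

54


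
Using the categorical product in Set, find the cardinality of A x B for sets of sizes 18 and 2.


In Set, the product A x B is the Cartesian product.
By the universal property, |A x B| = |A| * |B|.
|A x B| = 18 * 2 = 36

36


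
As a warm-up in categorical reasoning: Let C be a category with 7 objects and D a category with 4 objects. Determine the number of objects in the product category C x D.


The product category C x D has objects that are pairs (c, d).
Number of pairs = |Ob(C)| * |Ob(D)| = 7 * 4 = 28

28


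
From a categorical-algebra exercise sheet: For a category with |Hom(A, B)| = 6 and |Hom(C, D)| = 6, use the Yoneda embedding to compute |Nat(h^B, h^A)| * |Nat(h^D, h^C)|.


By the Yoneda lemma, Nat(h^B, h^A) is isomorphic to Hom(A, B),
so |Nat(h^B, h^A)| = |Hom(A, B)| and |Nat(h^D, h^C)| = |Hom(C, D)|.
|Hom(A, B)| = 6, |Hom(C, D)| = 6.
|Nat(h^B, h^A) x Nat(h^D, h^C)| = 6 * 6 = 36

36


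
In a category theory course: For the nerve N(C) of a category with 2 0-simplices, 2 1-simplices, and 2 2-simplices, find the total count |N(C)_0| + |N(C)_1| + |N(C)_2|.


The 2-skeleton of the nerve N(C) consists of simplices in dimensions 0, 1, 2:
  |N(C)_0| = 2 (objects)
  |N(C)_1| = 2 (morphisms)
  |N(C)_2| = 2 (composable pairs)
Total = 2 + 2 + 2 = 6

6


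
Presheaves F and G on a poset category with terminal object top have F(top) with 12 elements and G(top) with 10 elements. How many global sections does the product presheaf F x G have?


Global sections of a presheaf on a poset with terminal top satisfy
Gamma(H) ~ H(top). Presheaves admit pointwise products, so
(F x G)(top) = F(top) x G(top) (Cartesian product).
|Gamma(F x G)| = |F(top)| * |G(top)| = 12 * 10 = 120.

120


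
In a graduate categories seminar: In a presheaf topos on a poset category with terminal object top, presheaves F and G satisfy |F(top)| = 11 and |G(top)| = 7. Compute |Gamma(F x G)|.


Global sections of a presheaf on a poset with terminal top satisfy
Gamma(H) ~ H(top). Presheaves admit pointwise products, so
(F x G)(top) = F(top) x G(top) (Cartesian product).
|Gamma(F x G)| = |F(top)| * |G(top)| = 11 * 7 = 77.

77


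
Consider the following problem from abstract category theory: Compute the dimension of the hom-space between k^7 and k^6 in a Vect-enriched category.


In Vect-enriched categories, Hom(k^n, k^m) is the space of m x n matrices.
dim(Hom(k^7, k^6)) = 6 * 7 = 42

42


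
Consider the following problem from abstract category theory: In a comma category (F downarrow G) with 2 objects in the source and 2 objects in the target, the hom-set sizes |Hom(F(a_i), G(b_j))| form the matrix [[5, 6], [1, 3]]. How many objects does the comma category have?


Objects of (F downarrow G) are triples (a, b, h: F(a)->G(b)).
The count equals the sum of all entries in the hom-matrix.
sum(row 0) = 11
sum(row 1) = 4
Grand total = 15

15


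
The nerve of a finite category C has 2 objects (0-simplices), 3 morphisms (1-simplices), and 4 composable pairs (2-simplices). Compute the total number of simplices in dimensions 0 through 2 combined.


The 2-skeleton of the nerve N(C) consists of simplices in dimensions 0, 1, 2:
  |N(C)_0| = 2 (objects)
  |N(C)_1| = 3 (morphisms)
  |N(C)_2| = 4 (composable pairs)
Total = 2 + 3 + 4 = 9

9


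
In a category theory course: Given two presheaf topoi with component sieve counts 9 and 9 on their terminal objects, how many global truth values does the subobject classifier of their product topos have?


In a product of presheaf topoi E_1 x E_2, the subobject classifier
is Omega = Omega_1 x Omega_2 (componentwise), so
|Omega(top)| = |Omega_1(top_1)| * |Omega_2(top_2)|.
= 9 * 9 = 81.

81


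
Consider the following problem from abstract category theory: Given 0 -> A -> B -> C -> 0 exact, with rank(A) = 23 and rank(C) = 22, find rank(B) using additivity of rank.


For a short exact sequence 0 -> A -> B -> C -> 0,
rank is additive: rank(B) = rank(A) + rank(C).
rank(B) = 23 + 22 = 45

45


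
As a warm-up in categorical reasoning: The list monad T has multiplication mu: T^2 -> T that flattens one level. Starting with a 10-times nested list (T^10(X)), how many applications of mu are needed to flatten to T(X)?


Each application of mu: T^2 -> T removes one layer of nesting.
Starting at depth 10 (i.e., T^10(X)), we need to reach T(X).
Number of mu applications = 10 - 1 = 9

9


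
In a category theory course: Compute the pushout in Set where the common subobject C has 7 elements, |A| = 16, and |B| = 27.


The pushout A +_C B identifies the images of C in A and B.
|A +_C B| = |A| + |B| - |C| (for injections).
= 16 + 27 - 7 = 36

36


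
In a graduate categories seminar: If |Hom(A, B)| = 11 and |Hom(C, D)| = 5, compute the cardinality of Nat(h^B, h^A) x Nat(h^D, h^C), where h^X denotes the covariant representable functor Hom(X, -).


By the Yoneda lemma, Nat(h^B, h^A) is isomorphic to Hom(A, B),
so |Nat(h^B, h^A)| = |Hom(A, B)| and |Nat(h^D, h^C)| = |Hom(C, D)|.
|Hom(A, B)| = 11, |Hom(C, D)| = 5.
|Nat(h^B, h^A) x Nat(h^D, h^C)| = 11 * 5 = 55

55
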